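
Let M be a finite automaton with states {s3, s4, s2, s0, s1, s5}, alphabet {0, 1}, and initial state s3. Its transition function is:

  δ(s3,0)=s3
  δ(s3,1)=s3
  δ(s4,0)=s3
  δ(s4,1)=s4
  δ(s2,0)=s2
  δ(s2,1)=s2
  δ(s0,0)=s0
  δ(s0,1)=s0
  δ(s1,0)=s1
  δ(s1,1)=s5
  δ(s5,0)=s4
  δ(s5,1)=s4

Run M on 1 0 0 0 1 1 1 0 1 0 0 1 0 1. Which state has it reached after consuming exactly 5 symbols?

s3

s3 → s3 → s3 → s3 → s3 → s3
After 5 symbols: s3.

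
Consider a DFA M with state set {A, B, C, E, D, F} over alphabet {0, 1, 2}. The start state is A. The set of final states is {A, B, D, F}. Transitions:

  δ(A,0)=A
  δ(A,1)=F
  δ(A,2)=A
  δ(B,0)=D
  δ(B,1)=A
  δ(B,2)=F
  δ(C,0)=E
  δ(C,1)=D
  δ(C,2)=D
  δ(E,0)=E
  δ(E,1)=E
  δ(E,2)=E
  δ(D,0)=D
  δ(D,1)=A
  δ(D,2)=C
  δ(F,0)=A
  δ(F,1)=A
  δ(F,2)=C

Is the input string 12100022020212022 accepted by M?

A → F → C → D → D → D → D → C → D → D → C → E → E → E → E → E → E → E
End state E is not accepting.

No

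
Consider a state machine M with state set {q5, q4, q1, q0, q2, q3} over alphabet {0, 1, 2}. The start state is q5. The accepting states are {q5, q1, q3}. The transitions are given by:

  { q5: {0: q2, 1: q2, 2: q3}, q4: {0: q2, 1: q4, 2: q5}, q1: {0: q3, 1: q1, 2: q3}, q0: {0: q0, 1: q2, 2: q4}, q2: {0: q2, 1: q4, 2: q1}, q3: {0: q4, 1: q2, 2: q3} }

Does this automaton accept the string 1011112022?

start at q5
read '1': q5 → q2
read '0': q2 → q2
read '1': q2 → q4
read '1': q4 → q4
read '1': q4 → q4
read '1': q4 → q4
read '2': q4 → q5
read '0': q5 → q2
read '2': q2 → q1
read '2': q1 → q3
End state q3 is accepting.

Yes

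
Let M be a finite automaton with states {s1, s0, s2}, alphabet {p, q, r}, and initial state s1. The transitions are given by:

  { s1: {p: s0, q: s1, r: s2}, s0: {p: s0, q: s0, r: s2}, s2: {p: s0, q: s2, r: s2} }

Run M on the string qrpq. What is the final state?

Trace: s1 -q-> s1 -r-> s2 -p-> s0 -q-> s0

s0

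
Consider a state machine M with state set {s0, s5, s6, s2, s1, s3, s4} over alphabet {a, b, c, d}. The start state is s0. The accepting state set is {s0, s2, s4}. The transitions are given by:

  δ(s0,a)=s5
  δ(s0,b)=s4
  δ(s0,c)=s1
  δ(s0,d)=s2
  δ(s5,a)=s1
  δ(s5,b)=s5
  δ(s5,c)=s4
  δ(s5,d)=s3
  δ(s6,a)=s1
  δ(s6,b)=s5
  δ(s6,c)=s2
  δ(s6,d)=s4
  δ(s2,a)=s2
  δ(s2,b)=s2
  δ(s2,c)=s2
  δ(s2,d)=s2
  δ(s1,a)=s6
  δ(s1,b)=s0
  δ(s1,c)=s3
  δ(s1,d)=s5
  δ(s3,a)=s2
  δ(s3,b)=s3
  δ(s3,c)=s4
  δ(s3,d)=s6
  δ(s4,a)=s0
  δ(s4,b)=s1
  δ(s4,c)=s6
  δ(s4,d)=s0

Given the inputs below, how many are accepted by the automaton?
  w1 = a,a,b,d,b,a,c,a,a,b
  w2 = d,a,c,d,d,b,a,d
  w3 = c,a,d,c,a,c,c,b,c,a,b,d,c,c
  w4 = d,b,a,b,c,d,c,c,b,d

w1: Trace: s0 -a-> s5 -a-> s1 -b-> s0 -d-> s2 -b-> s2 -a-> s2 -c-> s2 -a-> s2 -a-> s2 -b-> s2  → end s2, accepted
w2: Trace: s0 -d-> s2 -a-> s2 -c-> s2 -d-> s2 -d-> s2 -b-> s2 -a-> s2 -d-> s2  → end s2, accepted
w3: Trace: s0 -c-> s1 -a-> s6 -d-> s4 -c-> s6 -a-> s1 -c-> s3 -c-> s4 -b-> s1 -c-> s3 -a-> s2 -b-> s2 -d-> s2 -c-> s2 -c-> s2  → end s2, accepted
w4: Trace: s0 -d-> s2 -b-> s2 -a-> s2 -b-> s2 -c-> s2 -d-> s2 -c-> s2 -c-> s2 -b-> s2 -d-> s2  → end s2, accepted

4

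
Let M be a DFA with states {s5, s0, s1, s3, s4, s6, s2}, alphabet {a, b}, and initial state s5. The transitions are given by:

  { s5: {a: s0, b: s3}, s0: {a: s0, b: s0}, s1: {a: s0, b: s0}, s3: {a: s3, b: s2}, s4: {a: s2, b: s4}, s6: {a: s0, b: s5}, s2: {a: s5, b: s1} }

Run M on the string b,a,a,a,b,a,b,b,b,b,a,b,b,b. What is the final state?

s5 → s3 → s3 → s3 → s3 → s2 → s5 → s3 → s2 → s1 → s0 → s0 → s0 → s0 → s0

s0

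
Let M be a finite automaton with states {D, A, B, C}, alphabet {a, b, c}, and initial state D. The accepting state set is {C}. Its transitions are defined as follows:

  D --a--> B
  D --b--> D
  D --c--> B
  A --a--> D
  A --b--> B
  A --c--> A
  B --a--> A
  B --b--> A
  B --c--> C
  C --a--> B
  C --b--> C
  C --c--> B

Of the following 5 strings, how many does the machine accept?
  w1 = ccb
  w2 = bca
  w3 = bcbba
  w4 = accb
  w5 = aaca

w1:
  start at D
  read 'c': D → B
  read 'c': B → C
  read 'b': C → C
  end C, accepted
w2:
  start at D
  read 'b': D → D
  read 'c': D → B
  read 'a': B → A
  end A, rejected
w3:
  start at D
  read 'b': D → D
  read 'c': D → B
  read 'b': B → A
  read 'b': A → B
  read 'a': B → A
  end A, rejected
w4:
  start at D
  read 'a': D → B
  read 'c': B → C
  read 'c': C → B
  read 'b': B → A
  end A, rejected
w5:
  start at D
  read 'a': D → B
  read 'a': B → A
  read 'c': A → A
  read 'a': A → D
  end D, rejected

1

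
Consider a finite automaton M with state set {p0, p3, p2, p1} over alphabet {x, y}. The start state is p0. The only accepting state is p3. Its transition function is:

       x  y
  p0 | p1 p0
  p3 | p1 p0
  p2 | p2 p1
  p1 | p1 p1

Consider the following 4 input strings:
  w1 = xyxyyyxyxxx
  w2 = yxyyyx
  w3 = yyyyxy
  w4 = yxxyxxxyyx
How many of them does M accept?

0

w1: p0 → p1 → p1 → p1 → p1 → p1 → p1 → p1 → p1 → p1 → p1 → p1  → end p1, rejected
w2: p0 → p0 → p1 → p1 → p1 → p1 → p1  → end p1, rejected
w3: p0 → p0 → p0 → p0 → p0 → p1 → p1  → end p1, rejected
w4: p0 → p0 → p1 → p1 → p1 → p1 → p1 → p1 → p1 → p1 → p1  → end p1, rejected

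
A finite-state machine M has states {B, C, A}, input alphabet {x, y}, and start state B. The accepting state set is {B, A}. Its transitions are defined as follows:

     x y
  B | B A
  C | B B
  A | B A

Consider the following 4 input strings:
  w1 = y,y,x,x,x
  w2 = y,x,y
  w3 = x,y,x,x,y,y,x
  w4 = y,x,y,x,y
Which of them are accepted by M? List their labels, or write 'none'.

w1, w2, w3, w4

w1: Trace: B -y-> A -y-> A -x-> B -x-> B -x-> B  → end B, accepted
w2: Trace: B -y-> A -x-> B -y-> A  → end A, accepted
w3: Trace: B -x-> B -y-> A -x-> B -x-> B -y-> A -y-> A -x-> B  → end B, accepted
w4: Trace: B -y-> A -x-> B -y-> A -x-> B -y-> A  → end A, accepted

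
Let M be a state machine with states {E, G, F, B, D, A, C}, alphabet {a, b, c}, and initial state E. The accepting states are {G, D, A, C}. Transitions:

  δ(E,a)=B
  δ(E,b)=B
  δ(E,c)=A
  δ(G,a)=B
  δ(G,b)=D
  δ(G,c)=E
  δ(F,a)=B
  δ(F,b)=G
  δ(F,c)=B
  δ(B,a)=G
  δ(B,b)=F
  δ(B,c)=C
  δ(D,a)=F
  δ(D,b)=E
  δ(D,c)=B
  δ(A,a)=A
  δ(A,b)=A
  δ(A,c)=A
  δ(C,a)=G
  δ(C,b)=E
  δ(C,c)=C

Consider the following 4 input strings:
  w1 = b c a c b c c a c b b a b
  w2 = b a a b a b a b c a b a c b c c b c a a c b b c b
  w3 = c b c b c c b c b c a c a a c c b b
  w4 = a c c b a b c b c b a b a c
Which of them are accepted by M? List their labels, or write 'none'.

w1: Trace: E -b-> B -c-> C -a-> G -c-> E -b-> B -c-> C -c-> C -a-> G -c-> E -b-> B -b-> F -a-> B -b-> F  → end F, rejected
w2: Trace: E -b-> B -a-> G -a-> B -b-> F -a-> B -b-> F -a-> B -b-> F -c-> B -a-> G -b-> D -a-> F -c-> B -b-> F -c-> B -c-> C -b-> E -c-> A -a-> A -a-> A -c-> A -b-> A -b-> A -c-> A -b-> A  → end A, accepted
w3: Trace: E -c-> A -b-> A -c-> A -b-> A -c-> A -c-> A -b-> A -c-> A -b-> A -c-> A -a-> A -c-> A -a-> A -a-> A -c-> A -c-> A -b-> A -b-> A  → end A, accepted
w4: Trace: E -a-> B -c-> C -c-> C -b-> E -a-> B -b-> F -c-> B -b-> F -c-> B -b-> F -a-> B -b-> F -a-> B -c-> C  → end C, accepted

w2, w3, w4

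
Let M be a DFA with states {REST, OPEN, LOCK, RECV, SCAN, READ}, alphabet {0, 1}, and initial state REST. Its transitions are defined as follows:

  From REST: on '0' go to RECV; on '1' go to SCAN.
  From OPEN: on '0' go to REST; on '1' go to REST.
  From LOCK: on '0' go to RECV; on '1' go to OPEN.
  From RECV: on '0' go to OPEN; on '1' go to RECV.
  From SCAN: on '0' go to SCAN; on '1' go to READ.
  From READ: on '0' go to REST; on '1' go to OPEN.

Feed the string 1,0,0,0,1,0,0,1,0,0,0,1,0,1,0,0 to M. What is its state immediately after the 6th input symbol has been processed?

Trace: REST -1-> SCAN -0-> SCAN -0-> SCAN -0-> SCAN -1-> READ -0-> REST
After 6 symbols: REST.

REST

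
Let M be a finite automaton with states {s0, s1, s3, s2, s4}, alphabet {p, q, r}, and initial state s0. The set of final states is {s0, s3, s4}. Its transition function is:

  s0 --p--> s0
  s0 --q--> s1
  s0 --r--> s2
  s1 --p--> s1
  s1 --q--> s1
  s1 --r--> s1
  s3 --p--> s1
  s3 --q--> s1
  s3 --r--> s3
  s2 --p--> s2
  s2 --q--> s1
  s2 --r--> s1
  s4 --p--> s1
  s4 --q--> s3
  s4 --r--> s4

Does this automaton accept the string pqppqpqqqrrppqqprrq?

s0 → s0 → s1 → s1 → s1 → s1 → s1 → s1 → s1 → s1 → s1 → s1 → s1 → s1 → s1 → s1 → s1 → s1 → s1 → s1
End state s1 is not accepting.

No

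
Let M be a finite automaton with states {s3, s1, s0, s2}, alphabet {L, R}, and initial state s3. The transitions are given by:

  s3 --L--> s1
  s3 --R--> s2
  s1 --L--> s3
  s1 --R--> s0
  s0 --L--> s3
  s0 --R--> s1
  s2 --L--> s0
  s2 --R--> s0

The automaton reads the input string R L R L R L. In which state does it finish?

start at s3
read 'R': s3 → s2
read 'L': s2 → s0
read 'R': s0 → s1
read 'L': s1 → s3
read 'R': s3 → s2
read 'L': s2 → s0

s0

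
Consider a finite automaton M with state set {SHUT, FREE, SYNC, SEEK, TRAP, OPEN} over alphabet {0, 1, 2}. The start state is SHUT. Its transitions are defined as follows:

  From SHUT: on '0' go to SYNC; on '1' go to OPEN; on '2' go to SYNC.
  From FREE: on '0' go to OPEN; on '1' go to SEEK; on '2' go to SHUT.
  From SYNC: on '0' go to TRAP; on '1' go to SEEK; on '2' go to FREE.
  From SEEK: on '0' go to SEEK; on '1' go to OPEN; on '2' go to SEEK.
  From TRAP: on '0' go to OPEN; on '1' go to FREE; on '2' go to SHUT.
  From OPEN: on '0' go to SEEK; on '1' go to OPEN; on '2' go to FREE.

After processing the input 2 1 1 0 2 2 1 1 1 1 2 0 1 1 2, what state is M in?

FREE

Trace: SHUT -2-> SYNC -1-> SEEK -1-> OPEN -0-> SEEK -2-> SEEK -2-> SEEK -1-> OPEN -1-> OPEN -1-> OPEN -1-> OPEN -2-> FREE -0-> OPEN -1-> OPEN -1-> OPEN -2-> FREE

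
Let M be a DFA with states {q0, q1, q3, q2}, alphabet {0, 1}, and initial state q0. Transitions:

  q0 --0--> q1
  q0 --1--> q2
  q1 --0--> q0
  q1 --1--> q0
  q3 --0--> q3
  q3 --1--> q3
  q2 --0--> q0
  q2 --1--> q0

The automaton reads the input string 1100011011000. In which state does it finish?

q1

Trace: q0 -1-> q2 -1-> q0 -0-> q1 -0-> q0 -0-> q1 -1-> q0 -1-> q2 -0-> q0 -1-> q2 -1-> q0 -0-> q1 -0-> q0 -0-> q1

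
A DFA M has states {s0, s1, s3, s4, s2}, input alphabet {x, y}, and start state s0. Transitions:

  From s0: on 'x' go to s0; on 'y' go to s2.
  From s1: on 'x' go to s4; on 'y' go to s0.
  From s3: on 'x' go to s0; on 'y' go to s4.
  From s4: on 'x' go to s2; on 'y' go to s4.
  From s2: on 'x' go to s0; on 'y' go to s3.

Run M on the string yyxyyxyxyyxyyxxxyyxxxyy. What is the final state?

s0 → s2 → s3 → s0 → s2 → s3 → s0 → s2 → s0 → s2 → s3 → s0 → s2 → s3 → s0 → s0 → s0 → s2 → s3 → s0 → s0 → s0 → s2 → s3

s3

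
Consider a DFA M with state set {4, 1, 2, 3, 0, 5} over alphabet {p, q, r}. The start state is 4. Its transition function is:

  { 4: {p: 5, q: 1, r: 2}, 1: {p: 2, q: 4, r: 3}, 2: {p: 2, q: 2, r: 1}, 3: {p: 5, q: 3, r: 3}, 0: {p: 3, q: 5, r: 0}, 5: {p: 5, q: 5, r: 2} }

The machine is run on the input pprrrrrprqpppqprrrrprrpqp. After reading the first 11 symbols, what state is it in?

4 → 5 → 5 → 2 → 1 → 3 → 3 → 3 → 5 → 2 → 2 → 2
After 11 symbols: 2.

2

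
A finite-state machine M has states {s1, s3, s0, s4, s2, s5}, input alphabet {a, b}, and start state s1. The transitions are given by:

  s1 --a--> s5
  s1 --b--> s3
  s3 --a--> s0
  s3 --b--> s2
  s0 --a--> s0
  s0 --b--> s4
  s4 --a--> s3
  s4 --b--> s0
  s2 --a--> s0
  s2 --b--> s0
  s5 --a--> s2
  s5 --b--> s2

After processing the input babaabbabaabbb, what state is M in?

s4

start at s1
read 'b': s1 → s3
read 'a': s3 → s0
read 'b': s0 → s4
read 'a': s4 → s3
read 'a': s3 → s0
read 'b': s0 → s4
read 'b': s4 → s0
read 'a': s0 → s0
read 'b': s0 → s4
read 'a': s4 → s3
read 'a': s3 → s0
read 'b': s0 → s4
read 'b': s4 → s0
read 'b': s0 → s4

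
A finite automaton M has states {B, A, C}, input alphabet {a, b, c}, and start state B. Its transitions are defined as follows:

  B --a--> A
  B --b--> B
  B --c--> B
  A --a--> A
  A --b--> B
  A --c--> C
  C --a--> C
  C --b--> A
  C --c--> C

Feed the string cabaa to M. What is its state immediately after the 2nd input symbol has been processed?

A

Trace: B -c-> B -a-> A
After 2 symbols: A.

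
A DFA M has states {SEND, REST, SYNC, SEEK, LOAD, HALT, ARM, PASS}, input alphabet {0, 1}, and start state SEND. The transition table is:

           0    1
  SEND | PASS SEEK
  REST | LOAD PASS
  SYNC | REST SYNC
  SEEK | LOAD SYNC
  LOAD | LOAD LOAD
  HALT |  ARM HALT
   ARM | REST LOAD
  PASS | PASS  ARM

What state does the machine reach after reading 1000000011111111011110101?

LOAD

SEND → SEEK → LOAD → LOAD → LOAD → LOAD → LOAD → LOAD → LOAD → LOAD → LOAD → LOAD → LOAD → LOAD → LOAD → LOAD → LOAD → LOAD → LOAD → LOAD → LOAD → LOAD → LOAD → LOAD → LOAD → LOAD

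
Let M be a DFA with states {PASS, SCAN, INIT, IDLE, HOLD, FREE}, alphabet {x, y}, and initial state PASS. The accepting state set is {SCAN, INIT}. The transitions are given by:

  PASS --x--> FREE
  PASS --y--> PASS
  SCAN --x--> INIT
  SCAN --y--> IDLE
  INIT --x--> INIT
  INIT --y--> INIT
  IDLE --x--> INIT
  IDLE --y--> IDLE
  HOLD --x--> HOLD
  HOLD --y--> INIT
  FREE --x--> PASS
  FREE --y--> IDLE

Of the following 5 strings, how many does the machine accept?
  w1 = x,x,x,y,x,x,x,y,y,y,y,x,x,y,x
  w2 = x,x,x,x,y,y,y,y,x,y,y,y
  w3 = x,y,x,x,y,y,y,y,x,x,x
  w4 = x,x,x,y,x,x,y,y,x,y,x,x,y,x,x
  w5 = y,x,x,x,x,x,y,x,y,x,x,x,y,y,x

4

w1: PASS → FREE → PASS → FREE → IDLE → INIT → INIT → INIT → INIT → INIT → INIT → INIT → INIT → INIT → INIT → INIT  → end INIT, accepted
w2: PASS → FREE → PASS → FREE → PASS → PASS → PASS → PASS → PASS → FREE → IDLE → IDLE → IDLE  → end IDLE, rejected
w3: PASS → FREE → IDLE → INIT → INIT → INIT → INIT → INIT → INIT → INIT → INIT → INIT  → end INIT, accepted
w4: PASS → FREE → PASS → FREE → IDLE → INIT → INIT → INIT → INIT → INIT → INIT → INIT → INIT → INIT → INIT → INIT  → end INIT, accepted
w5: PASS → PASS → FREE → PASS → FREE → PASS → FREE → IDLE → INIT → INIT → INIT → INIT → INIT → INIT → INIT → INIT  → end INIT, accepted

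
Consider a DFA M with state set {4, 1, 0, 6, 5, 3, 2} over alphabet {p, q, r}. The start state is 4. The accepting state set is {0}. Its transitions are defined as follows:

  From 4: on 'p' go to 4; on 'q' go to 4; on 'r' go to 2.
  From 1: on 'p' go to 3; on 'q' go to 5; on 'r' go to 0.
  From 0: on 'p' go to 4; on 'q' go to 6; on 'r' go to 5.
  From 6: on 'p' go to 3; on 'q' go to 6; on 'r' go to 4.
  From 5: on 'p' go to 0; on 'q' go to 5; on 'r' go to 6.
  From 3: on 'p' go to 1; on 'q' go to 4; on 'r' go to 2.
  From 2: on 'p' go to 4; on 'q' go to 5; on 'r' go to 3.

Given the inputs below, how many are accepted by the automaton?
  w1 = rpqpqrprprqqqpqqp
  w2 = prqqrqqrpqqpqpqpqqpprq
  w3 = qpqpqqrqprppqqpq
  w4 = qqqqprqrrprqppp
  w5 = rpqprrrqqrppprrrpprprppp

0

w1:
  start at 4
  read 'r': 4 → 2
  read 'p': 2 → 4
  read 'q': 4 → 4
  read 'p': 4 → 4
  read 'q': 4 → 4
  read 'r': 4 → 2
  read 'p': 2 → 4
  read 'r': 4 → 2
  read 'p': 2 → 4
  read 'r': 4 → 2
  read 'q': 2 → 5
  read 'q': 5 → 5
  read 'q': 5 → 5
  read 'p': 5 → 0
  read 'q': 0 → 6
  read 'q': 6 → 6
  read 'p': 6 → 3
  end 3, rejected
w2:
  start at 4
  read 'p': 4 → 4
  read 'r': 4 → 2
  read 'q': 2 → 5
  read 'q': 5 → 5
  read 'r': 5 → 6
  read 'q': 6 → 6
  read 'q': 6 → 6
  read 'r': 6 → 4
  read 'p': 4 → 4
  read 'q': 4 → 4
  read 'q': 4 → 4
  read 'p': 4 → 4
  read 'q': 4 → 4
  read 'p': 4 → 4
  read 'q': 4 → 4
  read 'p': 4 → 4
  read 'q': 4 → 4
  read 'q': 4 → 4
  read 'p': 4 → 4
  read 'p': 4 → 4
  read 'r': 4 → 2
  read 'q': 2 → 5
  end 5, rejected
w3:
  start at 4
  read 'q': 4 → 4
  read 'p': 4 → 4
  read 'q': 4 → 4
  read 'p': 4 → 4
  read 'q': 4 → 4
  read 'q': 4 → 4
  read 'r': 4 → 2
  read 'q': 2 → 5
  read 'p': 5 → 0
  read 'r': 0 → 5
  read 'p': 5 → 0
  read 'p': 0 → 4
  read 'q': 4 → 4
  read 'q': 4 → 4
  read 'p': 4 → 4
  read 'q': 4 → 4
  end 4, rejected
w4:
  start at 4
  read 'q': 4 → 4
  read 'q': 4 → 4
  read 'q': 4 → 4
  read 'q': 4 → 4
  read 'p': 4 → 4
  read 'r': 4 → 2
  read 'q': 2 → 5
  read 'r': 5 → 6
  read 'r': 6 → 4
  read 'p': 4 → 4
  read 'r': 4 → 2
  read 'q': 2 → 5
  read 'p': 5 → 0
  read 'p': 0 → 4
  read 'p': 4 → 4
  end 4, rejected
w5:
  start at 4
  read 'r': 4 → 2
  read 'p': 2 → 4
  read 'q': 4 → 4
  read 'p': 4 → 4
  read 'r': 4 → 2
  read 'r': 2 → 3
  read 'r': 3 → 2
  read 'q': 2 → 5
  read 'q': 5 → 5
  read 'r': 5 → 6
  read 'p': 6 → 3
  read 'p': 3 → 1
  read 'p': 1 → 3
  read 'r': 3 → 2
  read 'r': 2 → 3
  read 'r': 3 → 2
  read 'p': 2 → 4
  read 'p': 4 → 4
  read 'r': 4 → 2
  read 'p': 2 → 4
  read 'r': 4 → 2
  read 'p': 2 → 4
  read 'p': 4 → 4
  read 'p': 4 → 4
  end 4, rejected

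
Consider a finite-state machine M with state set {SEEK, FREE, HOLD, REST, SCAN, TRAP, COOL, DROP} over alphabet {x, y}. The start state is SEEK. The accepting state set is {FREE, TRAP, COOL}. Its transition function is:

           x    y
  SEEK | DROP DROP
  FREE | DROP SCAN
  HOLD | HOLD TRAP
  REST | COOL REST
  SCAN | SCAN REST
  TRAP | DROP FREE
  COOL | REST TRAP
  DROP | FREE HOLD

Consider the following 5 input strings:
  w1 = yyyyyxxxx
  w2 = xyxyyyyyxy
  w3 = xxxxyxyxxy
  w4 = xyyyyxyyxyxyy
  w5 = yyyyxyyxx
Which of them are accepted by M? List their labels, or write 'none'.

w2, w4, w5

w1:
  start at SEEK
  read 'y': SEEK → DROP
  read 'y': DROP → HOLD
  read 'y': HOLD → TRAP
  read 'y': TRAP → FREE
  read 'y': FREE → SCAN
  read 'x': SCAN → SCAN
  read 'x': SCAN → SCAN
  read 'x': SCAN → SCAN
  read 'x': SCAN → SCAN
  end SCAN, rejected
w2:
  start at SEEK
  read 'x': SEEK → DROP
  read 'y': DROP → HOLD
  read 'x': HOLD → HOLD
  read 'y': HOLD → TRAP
  read 'y': TRAP → FREE
  read 'y': FREE → SCAN
  read 'y': SCAN → REST
  read 'y': REST → REST
  read 'x': REST → COOL
  read 'y': COOL → TRAP
  end TRAP, accepted
w3:
  start at SEEK
  read 'x': SEEK → DROP
  read 'x': DROP → FREE
  read 'x': FREE → DROP
  read 'x': DROP → FREE
  read 'y': FREE → SCAN
  read 'x': SCAN → SCAN
  read 'y': SCAN → REST
  read 'x': REST → COOL
  read 'x': COOL → REST
  read 'y': REST → REST
  end REST, rejected
w4:
  start at SEEK
  read 'x': SEEK → DROP
  read 'y': DROP → HOLD
  read 'y': HOLD → TRAP
  read 'y': TRAP → FREE
  read 'y': FREE → SCAN
  read 'x': SCAN → SCAN
  read 'y': SCAN → REST
  read 'y': REST → REST
  read 'x': REST → COOL
  read 'y': COOL → TRAP
  read 'x': TRAP → DROP
  read 'y': DROP → HOLD
  read 'y': HOLD → TRAP
  end TRAP, accepted
w5:
  start at SEEK
  read 'y': SEEK → DROP
  read 'y': DROP → HOLD
  read 'y': HOLD → TRAP
  read 'y': TRAP → FREE
  read 'x': FREE → DROP
  read 'y': DROP → HOLD
  read 'y': HOLD → TRAP
  read 'x': TRAP → DROP
  read 'x': DROP → FREE
  end FREE, accepted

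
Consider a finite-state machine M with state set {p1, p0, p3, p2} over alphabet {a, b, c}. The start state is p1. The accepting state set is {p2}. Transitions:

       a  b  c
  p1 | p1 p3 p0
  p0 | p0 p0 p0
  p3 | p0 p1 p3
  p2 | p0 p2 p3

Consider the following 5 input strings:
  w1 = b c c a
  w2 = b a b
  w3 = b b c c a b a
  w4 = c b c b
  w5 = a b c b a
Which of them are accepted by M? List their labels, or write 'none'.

w1: p1 → p3 → p3 → p3 → p0  → end p0, rejected
w2: p1 → p3 → p0 → p0  → end p0, rejected
w3: p1 → p3 → p1 → p0 → p0 → p0 → p0 → p0  → end p0, rejected
w4: p1 → p0 → p0 → p0 → p0  → end p0, rejected
w5: p1 → p1 → p3 → p3 → p1 → p1  → end p1, rejected

none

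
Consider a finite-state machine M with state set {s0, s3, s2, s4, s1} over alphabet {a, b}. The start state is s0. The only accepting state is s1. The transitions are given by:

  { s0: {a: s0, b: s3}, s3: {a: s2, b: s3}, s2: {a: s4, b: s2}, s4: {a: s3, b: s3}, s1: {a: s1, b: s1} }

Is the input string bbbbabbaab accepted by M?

start at s0
read 'b': s0 → s3
read 'b': s3 → s3
read 'b': s3 → s3
read 'b': s3 → s3
read 'a': s3 → s2
read 'b': s2 → s2
read 'b': s2 → s2
read 'a': s2 → s4
read 'a': s4 → s3
read 'b': s3 → s3
End state s3 is not accepting.

No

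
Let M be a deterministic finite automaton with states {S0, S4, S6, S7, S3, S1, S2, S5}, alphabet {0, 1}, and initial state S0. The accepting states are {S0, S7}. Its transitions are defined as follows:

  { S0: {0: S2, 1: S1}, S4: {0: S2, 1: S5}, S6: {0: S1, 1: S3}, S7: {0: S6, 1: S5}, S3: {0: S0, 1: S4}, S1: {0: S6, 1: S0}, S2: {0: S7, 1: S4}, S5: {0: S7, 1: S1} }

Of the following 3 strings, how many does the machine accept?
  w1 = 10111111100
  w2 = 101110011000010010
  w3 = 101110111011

2

w1: Trace: S0 -1-> S1 -0-> S6 -1-> S3 -1-> S4 -1-> S5 -1-> S1 -1-> S0 -1-> S1 -1-> S0 -0-> S2 -0-> S7  → end S7, accepted
w2: Trace: S0 -1-> S1 -0-> S6 -1-> S3 -1-> S4 -1-> S5 -0-> S7 -0-> S6 -1-> S3 -1-> S4 -0-> S2 -0-> S7 -0-> S6 -0-> S1 -1-> S0 -0-> S2 -0-> S7 -1-> S5 -0-> S7  → end S7, accepted
w3: Trace: S0 -1-> S1 -0-> S6 -1-> S3 -1-> S4 -1-> S5 -0-> S7 -1-> S5 -1-> S1 -1-> S0 -0-> S2 -1-> S4 -1-> S5  → end S5, rejected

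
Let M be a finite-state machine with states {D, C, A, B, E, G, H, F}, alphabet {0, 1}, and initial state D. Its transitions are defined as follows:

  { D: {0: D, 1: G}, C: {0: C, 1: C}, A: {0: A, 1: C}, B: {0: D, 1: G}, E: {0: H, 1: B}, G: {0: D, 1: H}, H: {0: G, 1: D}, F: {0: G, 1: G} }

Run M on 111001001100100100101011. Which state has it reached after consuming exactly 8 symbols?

D

start at D
read '1': D → G
read '1': G → H
read '1': H → D
read '0': D → D
read '0': D → D
read '1': D → G
read '0': G → D
read '0': D → D
After 8 symbols: D.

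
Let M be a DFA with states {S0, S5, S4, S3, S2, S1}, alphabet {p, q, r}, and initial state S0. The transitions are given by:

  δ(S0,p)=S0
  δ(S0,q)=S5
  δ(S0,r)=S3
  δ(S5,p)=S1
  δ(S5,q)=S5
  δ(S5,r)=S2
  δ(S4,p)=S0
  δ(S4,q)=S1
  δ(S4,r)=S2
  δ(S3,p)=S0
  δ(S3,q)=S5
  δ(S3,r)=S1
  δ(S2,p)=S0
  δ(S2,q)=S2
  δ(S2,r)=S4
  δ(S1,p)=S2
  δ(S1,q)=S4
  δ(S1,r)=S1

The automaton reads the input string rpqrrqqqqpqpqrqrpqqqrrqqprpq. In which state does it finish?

S5

S0 → S3 → S0 → S5 → S2 → S4 → S1 → S4 → S1 → S4 → S0 → S5 → S1 → S4 → S2 → S2 → S4 → S0 → S5 → S5 → S5 → S2 → S4 → S1 → S4 → S0 → S3 → S0 → S5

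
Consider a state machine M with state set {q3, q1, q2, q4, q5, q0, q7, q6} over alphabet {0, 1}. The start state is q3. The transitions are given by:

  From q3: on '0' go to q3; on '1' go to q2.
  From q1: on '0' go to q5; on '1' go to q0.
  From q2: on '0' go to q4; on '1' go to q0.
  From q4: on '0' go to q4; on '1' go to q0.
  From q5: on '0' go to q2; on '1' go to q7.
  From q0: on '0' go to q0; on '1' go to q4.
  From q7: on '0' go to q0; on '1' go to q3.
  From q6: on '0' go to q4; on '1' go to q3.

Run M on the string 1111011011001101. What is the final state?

q3 → q2 → q0 → q4 → q0 → q0 → q4 → q0 → q0 → q4 → q0 → q0 → q0 → q4 → q0 → q0 → q4

q4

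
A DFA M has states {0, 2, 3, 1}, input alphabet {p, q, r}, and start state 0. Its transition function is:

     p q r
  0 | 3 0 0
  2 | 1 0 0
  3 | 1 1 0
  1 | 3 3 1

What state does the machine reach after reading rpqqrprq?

Trace: 0 -r-> 0 -p-> 3 -q-> 1 -q-> 3 -r-> 0 -p-> 3 -r-> 0 -q-> 0

0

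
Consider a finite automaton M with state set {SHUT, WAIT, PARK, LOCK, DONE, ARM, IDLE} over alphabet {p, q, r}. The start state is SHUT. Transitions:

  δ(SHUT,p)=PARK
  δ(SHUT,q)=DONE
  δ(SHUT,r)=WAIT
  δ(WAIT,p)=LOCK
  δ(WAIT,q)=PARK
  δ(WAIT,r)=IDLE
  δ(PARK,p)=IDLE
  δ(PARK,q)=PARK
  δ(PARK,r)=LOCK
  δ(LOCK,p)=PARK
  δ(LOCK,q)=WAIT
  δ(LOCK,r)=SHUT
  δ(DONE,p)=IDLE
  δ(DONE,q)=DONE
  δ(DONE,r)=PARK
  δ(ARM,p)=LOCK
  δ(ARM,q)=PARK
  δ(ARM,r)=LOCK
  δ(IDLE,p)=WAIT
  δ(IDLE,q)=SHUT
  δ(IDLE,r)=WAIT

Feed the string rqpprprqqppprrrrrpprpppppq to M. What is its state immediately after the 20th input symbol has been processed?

SHUT

start at SHUT
read 'r': SHUT → WAIT
read 'q': WAIT → PARK
read 'p': PARK → IDLE
read 'p': IDLE → WAIT
read 'r': WAIT → IDLE
read 'p': IDLE → WAIT
read 'r': WAIT → IDLE
read 'q': IDLE → SHUT
read 'q': SHUT → DONE
read 'p': DONE → IDLE
read 'p': IDLE → WAIT
read 'p': WAIT → LOCK
read 'r': LOCK → SHUT
read 'r': SHUT → WAIT
read 'r': WAIT → IDLE
read 'r': IDLE → WAIT
read 'r': WAIT → IDLE
read 'p': IDLE → WAIT
read 'p': WAIT → LOCK
read 'r': LOCK → SHUT
After 20 symbols: SHUT.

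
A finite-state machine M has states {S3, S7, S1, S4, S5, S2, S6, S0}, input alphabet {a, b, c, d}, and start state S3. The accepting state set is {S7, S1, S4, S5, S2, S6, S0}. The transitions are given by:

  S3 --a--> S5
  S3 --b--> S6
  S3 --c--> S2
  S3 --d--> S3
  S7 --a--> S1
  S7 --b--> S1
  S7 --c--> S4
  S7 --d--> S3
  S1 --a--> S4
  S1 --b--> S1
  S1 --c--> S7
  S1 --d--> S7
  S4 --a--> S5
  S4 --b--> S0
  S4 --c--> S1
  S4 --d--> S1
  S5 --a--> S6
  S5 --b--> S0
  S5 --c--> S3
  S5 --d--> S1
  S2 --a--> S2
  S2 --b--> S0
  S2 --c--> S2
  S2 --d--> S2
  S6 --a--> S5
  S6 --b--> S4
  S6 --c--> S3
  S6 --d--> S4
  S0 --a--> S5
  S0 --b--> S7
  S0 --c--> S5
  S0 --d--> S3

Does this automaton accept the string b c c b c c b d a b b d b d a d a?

S3 → S6 → S3 → S2 → S0 → S5 → S3 → S6 → S4 → S5 → S0 → S7 → S3 → S6 → S4 → S5 → S1 → S4
End state S4 is accepting.

Yes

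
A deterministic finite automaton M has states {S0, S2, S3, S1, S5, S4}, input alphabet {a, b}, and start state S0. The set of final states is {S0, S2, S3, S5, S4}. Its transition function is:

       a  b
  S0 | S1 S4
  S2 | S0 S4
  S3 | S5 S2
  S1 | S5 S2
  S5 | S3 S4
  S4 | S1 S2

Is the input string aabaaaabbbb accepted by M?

S0 → S1 → S5 → S4 → S1 → S5 → S3 → S5 → S4 → S2 → S4 → S2
End state S2 is accepting.

Yes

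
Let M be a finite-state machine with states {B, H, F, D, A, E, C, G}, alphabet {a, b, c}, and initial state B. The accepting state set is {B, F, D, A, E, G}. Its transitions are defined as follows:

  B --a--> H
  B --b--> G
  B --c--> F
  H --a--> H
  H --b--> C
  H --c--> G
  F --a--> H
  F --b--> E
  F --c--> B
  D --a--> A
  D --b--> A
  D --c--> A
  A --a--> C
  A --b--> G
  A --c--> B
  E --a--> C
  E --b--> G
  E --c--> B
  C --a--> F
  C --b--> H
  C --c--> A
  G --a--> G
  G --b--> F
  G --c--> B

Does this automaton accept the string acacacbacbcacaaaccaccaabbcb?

Yes

start at B
read 'a': B → H
read 'c': H → G
read 'a': G → G
read 'c': G → B
read 'a': B → H
read 'c': H → G
read 'b': G → F
read 'a': F → H
read 'c': H → G
read 'b': G → F
read 'c': F → B
read 'a': B → H
read 'c': H → G
read 'a': G → G
read 'a': G → G
read 'a': G → G
read 'c': G → B
read 'c': B → F
read 'a': F → H
read 'c': H → G
read 'c': G → B
read 'a': B → H
read 'a': H → H
read 'b': H → C
read 'b': C → H
read 'c': H → G
read 'b': G → F
End state F is accepting.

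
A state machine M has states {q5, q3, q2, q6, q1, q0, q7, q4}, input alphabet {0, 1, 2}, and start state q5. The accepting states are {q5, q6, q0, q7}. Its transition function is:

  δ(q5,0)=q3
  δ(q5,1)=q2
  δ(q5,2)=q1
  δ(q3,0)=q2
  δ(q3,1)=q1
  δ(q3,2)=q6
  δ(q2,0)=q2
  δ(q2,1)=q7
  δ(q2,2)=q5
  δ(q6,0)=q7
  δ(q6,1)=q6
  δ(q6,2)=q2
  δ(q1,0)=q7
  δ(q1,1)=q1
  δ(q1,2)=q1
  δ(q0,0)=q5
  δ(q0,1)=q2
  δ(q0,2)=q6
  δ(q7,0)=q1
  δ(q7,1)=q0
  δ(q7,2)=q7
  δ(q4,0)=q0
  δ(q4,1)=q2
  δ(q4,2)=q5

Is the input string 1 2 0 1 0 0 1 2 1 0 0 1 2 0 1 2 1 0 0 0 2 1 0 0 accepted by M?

q5 → q2 → q5 → q3 → q1 → q7 → q1 → q1 → q1 → q1 → q7 → q1 → q1 → q1 → q7 → q0 → q6 → q6 → q7 → q1 → q7 → q7 → q0 → q5 → q3
End state q3 is not accepting.

No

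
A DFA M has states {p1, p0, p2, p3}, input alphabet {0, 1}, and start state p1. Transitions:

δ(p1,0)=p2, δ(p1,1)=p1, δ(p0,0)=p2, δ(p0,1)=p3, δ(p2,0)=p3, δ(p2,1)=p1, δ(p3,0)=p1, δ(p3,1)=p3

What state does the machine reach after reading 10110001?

p1

Trace: p1 -1-> p1 -0-> p2 -1-> p1 -1-> p1 -0-> p2 -0-> p3 -0-> p1 -1-> p1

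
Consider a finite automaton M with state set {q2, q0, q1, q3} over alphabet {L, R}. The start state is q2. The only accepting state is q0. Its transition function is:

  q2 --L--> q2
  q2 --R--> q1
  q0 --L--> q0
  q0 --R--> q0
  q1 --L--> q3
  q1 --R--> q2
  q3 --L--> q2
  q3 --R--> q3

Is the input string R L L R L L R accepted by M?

q2 → q1 → q3 → q2 → q1 → q3 → q2 → q1
End state q1 is not accepting.

No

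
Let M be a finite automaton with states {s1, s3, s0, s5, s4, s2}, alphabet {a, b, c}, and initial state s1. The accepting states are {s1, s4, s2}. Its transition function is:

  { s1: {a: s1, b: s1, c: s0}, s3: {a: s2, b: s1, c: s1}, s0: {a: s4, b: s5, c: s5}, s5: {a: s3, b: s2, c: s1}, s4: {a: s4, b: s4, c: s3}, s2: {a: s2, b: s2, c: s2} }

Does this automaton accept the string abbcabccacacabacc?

Trace: s1 -a-> s1 -b-> s1 -b-> s1 -c-> s0 -a-> s4 -b-> s4 -c-> s3 -c-> s1 -a-> s1 -c-> s0 -a-> s4 -c-> s3 -a-> s2 -b-> s2 -a-> s2 -c-> s2 -c-> s2
End state s2 is accepting.

Yes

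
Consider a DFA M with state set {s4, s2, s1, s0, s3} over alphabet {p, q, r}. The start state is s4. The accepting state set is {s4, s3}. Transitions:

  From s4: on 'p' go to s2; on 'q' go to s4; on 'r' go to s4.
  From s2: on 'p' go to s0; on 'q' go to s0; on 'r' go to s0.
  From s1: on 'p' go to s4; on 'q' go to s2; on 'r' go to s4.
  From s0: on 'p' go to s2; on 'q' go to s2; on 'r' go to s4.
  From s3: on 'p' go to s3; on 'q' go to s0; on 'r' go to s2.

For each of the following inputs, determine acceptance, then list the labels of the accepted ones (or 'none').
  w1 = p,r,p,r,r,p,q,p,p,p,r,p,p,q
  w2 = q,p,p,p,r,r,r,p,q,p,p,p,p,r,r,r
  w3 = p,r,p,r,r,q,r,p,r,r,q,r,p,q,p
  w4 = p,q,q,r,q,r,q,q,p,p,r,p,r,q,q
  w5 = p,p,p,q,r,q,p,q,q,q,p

w1: s4 → s2 → s0 → s2 → s0 → s4 → s2 → s0 → s2 → s0 → s2 → s0 → s2 → s0 → s2  → end s2, rejected
w2: s4 → s4 → s2 → s0 → s2 → s0 → s4 → s4 → s2 → s0 → s2 → s0 → s2 → s0 → s4 → s4 → s4  → end s4, accepted
w3: s4 → s2 → s0 → s2 → s0 → s4 → s4 → s4 → s2 → s0 → s4 → s4 → s4 → s2 → s0 → s2  → end s2, rejected
w4: s4 → s2 → s0 → s2 → s0 → s2 → s0 → s2 → s0 → s2 → s0 → s4 → s2 → s0 → s2 → s0  → end s0, rejected
w5: s4 → s2 → s0 → s2 → s0 → s4 → s4 → s2 → s0 → s2 → s0 → s2  → end s2, rejected

w2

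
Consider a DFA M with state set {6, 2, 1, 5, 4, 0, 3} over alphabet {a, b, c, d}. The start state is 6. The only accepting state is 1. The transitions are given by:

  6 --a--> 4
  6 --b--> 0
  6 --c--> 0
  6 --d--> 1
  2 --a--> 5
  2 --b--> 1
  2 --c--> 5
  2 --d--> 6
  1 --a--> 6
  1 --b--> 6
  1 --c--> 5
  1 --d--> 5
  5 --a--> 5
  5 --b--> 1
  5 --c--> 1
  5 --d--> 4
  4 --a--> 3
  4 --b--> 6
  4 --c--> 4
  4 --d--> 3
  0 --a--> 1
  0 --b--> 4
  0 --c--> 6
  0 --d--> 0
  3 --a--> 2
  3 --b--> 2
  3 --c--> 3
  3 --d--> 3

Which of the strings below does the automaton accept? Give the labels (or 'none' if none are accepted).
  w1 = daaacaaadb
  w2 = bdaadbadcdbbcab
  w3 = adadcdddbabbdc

w2, w3

w1:
  start at 6
  read 'd': 6 → 1
  read 'a': 1 → 6
  read 'a': 6 → 4
  read 'a': 4 → 3
  read 'c': 3 → 3
  read 'a': 3 → 2
  read 'a': 2 → 5
  read 'a': 5 → 5
  read 'd': 5 → 4
  read 'b': 4 → 6
  end 6, rejected
w2:
  start at 6
  read 'b': 6 → 0
  read 'd': 0 → 0
  read 'a': 0 → 1
  read 'a': 1 → 6
  read 'd': 6 → 1
  read 'b': 1 → 6
  read 'a': 6 → 4
  read 'd': 4 → 3
  read 'c': 3 → 3
  read 'd': 3 → 3
  read 'b': 3 → 2
  read 'b': 2 → 1
  read 'c': 1 → 5
  read 'a': 5 → 5
  read 'b': 5 → 1
  end 1, accepted
w3:
  start at 6
  read 'a': 6 → 4
  read 'd': 4 → 3
  read 'a': 3 → 2
  read 'd': 2 → 6
  read 'c': 6 → 0
  read 'd': 0 → 0
  read 'd': 0 → 0
  read 'd': 0 → 0
  read 'b': 0 → 4
  read 'a': 4 → 3
  read 'b': 3 → 2
  read 'b': 2 → 1
  read 'd': 1 → 5
  read 'c': 5 → 1
  end 1, accepted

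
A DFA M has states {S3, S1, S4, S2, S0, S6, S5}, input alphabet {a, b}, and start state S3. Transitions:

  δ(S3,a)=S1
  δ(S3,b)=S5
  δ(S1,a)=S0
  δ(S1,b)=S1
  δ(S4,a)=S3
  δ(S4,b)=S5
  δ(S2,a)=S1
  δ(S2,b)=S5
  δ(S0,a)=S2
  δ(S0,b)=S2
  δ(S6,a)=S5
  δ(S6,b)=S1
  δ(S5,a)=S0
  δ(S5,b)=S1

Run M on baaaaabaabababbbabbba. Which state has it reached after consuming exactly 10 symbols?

S3 → S5 → S0 → S2 → S1 → S0 → S2 → S5 → S0 → S2 → S5
After 10 symbols: S5.

S5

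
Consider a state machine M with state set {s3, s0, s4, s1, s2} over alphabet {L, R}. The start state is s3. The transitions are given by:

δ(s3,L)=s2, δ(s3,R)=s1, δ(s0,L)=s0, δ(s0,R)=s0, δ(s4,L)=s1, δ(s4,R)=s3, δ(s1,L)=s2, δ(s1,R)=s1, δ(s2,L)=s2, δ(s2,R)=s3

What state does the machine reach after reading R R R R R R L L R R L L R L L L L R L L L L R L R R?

start at s3
read 'R': s3 → s1
read 'R': s1 → s1
read 'R': s1 → s1
read 'R': s1 → s1
read 'R': s1 → s1
read 'R': s1 → s1
read 'L': s1 → s2
read 'L': s2 → s2
read 'R': s2 → s3
read 'R': s3 → s1
read 'L': s1 → s2
read 'L': s2 → s2
read 'R': s2 → s3
read 'L': s3 → s2
read 'L': s2 → s2
read 'L': s2 → s2
read 'L': s2 → s2
read 'R': s2 → s3
read 'L': s3 → s2
read 'L': s2 → s2
read 'L': s2 → s2
read 'L': s2 → s2
read 'R': s2 → s3
read 'L': s3 → s2
read 'R': s2 → s3
read 'R': s3 → s1

s1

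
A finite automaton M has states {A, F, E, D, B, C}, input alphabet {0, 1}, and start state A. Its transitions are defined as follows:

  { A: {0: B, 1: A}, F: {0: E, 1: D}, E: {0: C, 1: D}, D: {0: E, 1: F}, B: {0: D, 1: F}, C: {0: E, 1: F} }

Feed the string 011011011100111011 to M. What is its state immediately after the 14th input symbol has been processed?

D

Trace: A -0-> B -1-> F -1-> D -0-> E -1-> D -1-> F -0-> E -1-> D -1-> F -1-> D -0-> E -0-> C -1-> F -1-> D
After 14 symbols: D.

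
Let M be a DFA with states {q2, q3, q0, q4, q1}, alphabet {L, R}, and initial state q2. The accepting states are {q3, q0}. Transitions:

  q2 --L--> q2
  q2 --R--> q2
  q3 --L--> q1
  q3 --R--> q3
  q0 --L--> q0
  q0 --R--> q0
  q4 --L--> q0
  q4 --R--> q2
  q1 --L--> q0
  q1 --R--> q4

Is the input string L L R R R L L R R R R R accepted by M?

q2 → q2 → q2 → q2 → q2 → q2 → q2 → q2 → q2 → q2 → q2 → q2 → q2
End state q2 is not accepting.

No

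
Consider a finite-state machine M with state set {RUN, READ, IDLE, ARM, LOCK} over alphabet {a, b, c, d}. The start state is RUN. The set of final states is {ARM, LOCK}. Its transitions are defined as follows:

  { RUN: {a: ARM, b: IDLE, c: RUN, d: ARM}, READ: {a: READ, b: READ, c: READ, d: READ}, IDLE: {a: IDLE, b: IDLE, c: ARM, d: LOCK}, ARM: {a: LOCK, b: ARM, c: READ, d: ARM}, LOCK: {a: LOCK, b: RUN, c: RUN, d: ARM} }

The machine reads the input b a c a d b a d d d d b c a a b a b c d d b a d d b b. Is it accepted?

No

Trace: RUN -b-> IDLE -a-> IDLE -c-> ARM -a-> LOCK -d-> ARM -b-> ARM -a-> LOCK -d-> ARM -d-> ARM -d-> ARM -d-> ARM -b-> ARM -c-> READ -a-> READ -a-> READ -b-> READ -a-> READ -b-> READ -c-> READ -d-> READ -d-> READ -b-> READ -a-> READ -d-> READ -d-> READ -b-> READ -b-> READ
End state READ is not accepting.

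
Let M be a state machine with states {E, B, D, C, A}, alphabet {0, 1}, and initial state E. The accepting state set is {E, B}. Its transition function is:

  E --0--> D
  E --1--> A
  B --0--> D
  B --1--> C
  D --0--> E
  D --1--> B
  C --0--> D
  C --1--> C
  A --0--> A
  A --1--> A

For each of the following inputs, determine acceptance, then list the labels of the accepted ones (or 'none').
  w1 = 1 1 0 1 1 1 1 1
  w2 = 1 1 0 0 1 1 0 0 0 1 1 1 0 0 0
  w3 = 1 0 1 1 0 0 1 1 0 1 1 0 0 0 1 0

none

w1: E → A → A → A → A → A → A → A → A  → end A, rejected
w2: E → A → A → A → A → A → A → A → A → A → A → A → A → A → A → A  → end A, rejected
w3: E → A → A → A → A → A → A → A → A → A → A → A → A → A → A → A → A  → end A, rejected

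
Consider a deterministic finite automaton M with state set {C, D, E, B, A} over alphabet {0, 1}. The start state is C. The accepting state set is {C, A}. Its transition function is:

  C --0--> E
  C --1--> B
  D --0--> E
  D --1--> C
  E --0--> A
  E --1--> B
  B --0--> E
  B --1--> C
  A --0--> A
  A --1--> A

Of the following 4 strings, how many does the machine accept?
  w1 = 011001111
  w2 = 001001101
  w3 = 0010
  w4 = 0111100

4

w1: Trace: C -0-> E -1-> B -1-> C -0-> E -0-> A -1-> A -1-> A -1-> A -1-> A  → end A, accepted
w2: Trace: C -0-> E -0-> A -1-> A -0-> A -0-> A -1-> A -1-> A -0-> A -1-> A  → end A, accepted
w3: Trace: C -0-> E -0-> A -1-> A -0-> A  → end A, accepted
w4: Trace: C -0-> E -1-> B -1-> C -1-> B -1-> C -0-> E -0-> A  → end A, accepted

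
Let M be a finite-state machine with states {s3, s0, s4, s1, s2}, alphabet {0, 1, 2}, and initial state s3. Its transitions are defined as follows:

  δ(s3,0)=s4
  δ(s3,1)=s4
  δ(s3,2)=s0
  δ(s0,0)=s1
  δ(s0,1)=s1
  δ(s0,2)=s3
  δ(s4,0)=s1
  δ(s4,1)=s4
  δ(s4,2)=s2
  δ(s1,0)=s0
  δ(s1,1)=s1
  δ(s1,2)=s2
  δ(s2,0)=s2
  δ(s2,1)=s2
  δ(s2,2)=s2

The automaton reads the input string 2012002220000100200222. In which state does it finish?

s3 → s0 → s1 → s1 → s2 → s2 → s2 → s2 → s2 → s2 → s2 → s2 → s2 → s2 → s2 → s2 → s2 → s2 → s2 → s2 → s2 → s2 → s2

s2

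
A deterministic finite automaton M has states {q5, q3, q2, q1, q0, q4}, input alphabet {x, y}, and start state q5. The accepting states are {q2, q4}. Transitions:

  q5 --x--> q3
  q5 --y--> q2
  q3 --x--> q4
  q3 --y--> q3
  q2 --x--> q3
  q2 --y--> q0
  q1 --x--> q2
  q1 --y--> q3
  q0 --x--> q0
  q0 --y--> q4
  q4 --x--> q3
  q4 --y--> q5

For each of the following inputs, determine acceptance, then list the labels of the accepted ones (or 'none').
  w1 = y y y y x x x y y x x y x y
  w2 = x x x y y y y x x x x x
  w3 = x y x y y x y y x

w1: Trace: q5 -y-> q2 -y-> q0 -y-> q4 -y-> q5 -x-> q3 -x-> q4 -x-> q3 -y-> q3 -y-> q3 -x-> q4 -x-> q3 -y-> q3 -x-> q4 -y-> q5  → end q5, rejected
w2: Trace: q5 -x-> q3 -x-> q4 -x-> q3 -y-> q3 -y-> q3 -y-> q3 -y-> q3 -x-> q4 -x-> q3 -x-> q4 -x-> q3 -x-> q4  → end q4, accepted
w3: Trace: q5 -x-> q3 -y-> q3 -x-> q4 -y-> q5 -y-> q2 -x-> q3 -y-> q3 -y-> q3 -x-> q4  → end q4, accepted

w2, w3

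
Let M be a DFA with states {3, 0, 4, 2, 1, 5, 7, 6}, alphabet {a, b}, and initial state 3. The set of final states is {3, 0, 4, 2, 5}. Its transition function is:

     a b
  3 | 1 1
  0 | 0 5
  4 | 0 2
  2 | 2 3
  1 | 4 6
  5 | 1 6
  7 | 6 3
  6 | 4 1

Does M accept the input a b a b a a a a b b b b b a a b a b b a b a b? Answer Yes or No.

Yes

3 → 1 → 6 → 4 → 2 → 2 → 2 → 2 → 2 → 3 → 1 → 6 → 1 → 6 → 4 → 0 → 5 → 1 → 6 → 1 → 4 → 2 → 2 → 3
End state 3 is accepting.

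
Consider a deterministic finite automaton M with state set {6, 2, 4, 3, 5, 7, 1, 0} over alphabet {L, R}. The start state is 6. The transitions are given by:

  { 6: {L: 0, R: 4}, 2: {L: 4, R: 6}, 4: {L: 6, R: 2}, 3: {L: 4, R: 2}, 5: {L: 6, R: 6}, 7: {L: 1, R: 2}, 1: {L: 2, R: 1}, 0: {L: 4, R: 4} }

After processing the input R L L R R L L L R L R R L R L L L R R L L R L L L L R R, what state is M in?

2

Trace: 6 -R-> 4 -L-> 6 -L-> 0 -R-> 4 -R-> 2 -L-> 4 -L-> 6 -L-> 0 -R-> 4 -L-> 6 -R-> 4 -R-> 2 -L-> 4 -R-> 2 -L-> 4 -L-> 6 -L-> 0 -R-> 4 -R-> 2 -L-> 4 -L-> 6 -R-> 4 -L-> 6 -L-> 0 -L-> 4 -L-> 6 -R-> 4 -R-> 2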